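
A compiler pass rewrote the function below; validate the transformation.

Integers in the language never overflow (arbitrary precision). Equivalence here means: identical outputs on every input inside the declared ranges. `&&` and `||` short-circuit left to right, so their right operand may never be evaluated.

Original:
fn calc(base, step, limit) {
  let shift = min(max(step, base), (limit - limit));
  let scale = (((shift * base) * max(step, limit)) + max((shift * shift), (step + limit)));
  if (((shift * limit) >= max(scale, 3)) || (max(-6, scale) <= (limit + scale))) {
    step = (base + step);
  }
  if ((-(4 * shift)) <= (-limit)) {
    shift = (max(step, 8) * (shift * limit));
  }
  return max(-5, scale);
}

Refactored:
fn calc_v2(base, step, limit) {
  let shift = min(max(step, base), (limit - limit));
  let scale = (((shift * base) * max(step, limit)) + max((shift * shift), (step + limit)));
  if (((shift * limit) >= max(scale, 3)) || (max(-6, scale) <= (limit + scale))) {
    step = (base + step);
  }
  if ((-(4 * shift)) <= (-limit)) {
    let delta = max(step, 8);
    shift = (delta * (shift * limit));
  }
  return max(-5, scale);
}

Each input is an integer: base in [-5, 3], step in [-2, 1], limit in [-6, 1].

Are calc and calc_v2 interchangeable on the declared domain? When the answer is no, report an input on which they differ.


Side by side, the visible changes include: local variable names differ, and statement counts differ.
Tracing base=-3, step=-2, limit=-5: calc: shift = -2; scale = -8; (((shift * limit) >= max(scale, 3)) || (max(-6, scale) <= (limit + scale))) -> true; step = -5; ((-(4 * shift)) <= (-limit)) -> false; return -5 | calc_v2: shift = -2; scale = -8; (((shift * limit) >= max(scale, 3)) || (max(-6, scale) <= (limit + scale))) -> true; step = -5; ((-(4 * shift)) <= (-limit)) -> false; return -5 — matching result -5.
Across all 288 domain points the two functions coincide.
verdict: equivalent


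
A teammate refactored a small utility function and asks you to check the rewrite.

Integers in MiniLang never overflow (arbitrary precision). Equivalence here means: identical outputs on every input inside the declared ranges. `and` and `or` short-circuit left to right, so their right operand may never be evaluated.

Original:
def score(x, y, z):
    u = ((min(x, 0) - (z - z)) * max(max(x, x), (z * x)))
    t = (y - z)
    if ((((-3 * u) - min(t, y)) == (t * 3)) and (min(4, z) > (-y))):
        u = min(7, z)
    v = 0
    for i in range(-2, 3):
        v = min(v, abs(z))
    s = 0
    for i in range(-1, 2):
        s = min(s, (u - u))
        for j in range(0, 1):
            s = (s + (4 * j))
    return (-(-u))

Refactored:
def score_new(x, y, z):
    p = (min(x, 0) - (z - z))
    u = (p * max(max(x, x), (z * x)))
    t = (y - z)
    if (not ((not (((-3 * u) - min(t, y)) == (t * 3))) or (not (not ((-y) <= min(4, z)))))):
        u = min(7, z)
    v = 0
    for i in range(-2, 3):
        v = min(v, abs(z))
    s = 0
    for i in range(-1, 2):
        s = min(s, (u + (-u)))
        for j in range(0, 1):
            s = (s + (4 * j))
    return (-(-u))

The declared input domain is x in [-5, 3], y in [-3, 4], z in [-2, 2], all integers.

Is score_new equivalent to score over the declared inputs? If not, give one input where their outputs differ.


These are not equivalent — on x=-2, y=-2, z=1 the outputs split (4 vs 1).
score: u becomes 4; next t becomes -3; next ((((-3 * u) - min(t, y)) == (t * 3)) and (min(4, z) > (-y))) evaluates to false; next v becomes 0; next at i=-2:; next v becomes 0; next at i=-1:; next v becomes 0; next at i=0:; next v becomes 0; next at i=1:; next v becomes 0; next at i=2:; next v becomes 0; next s becomes 0; next at i=-1:; next s becomes 0; next at j=0:; next s becomes 0; next at i=0:; next s becomes 0; next at j=0:; next s becomes 0; next at i=1:; next s becomes 0; next at j=0:; next s becomes 0; next final value 4
score_new: p becomes -2; next u becomes 4; next t becomes -3; next (not ((not (((-3 * u) - min(t, y)) == (t * 3))) or (not (not ((-y) <= min(4, z)))))) evaluates to true; next u becomes 1; next v becomes 0; next at i=-2:; next v becomes 0; next at i=-1:; next v becomes 0; next at i=0:; next v becomes 0; next at i=1:; next v becomes 0; next at i=2:; next v becomes 0; next s becomes 0; next at i=-1:; next s becomes 0; next at j=0:; next s becomes 0; next at i=0:; next s becomes 0; next at j=0:; next s becomes 0; next at i=1:; next s becomes 0; next at j=0:; next s becomes 0; next final value 1
verdict: not equivalent; witness: x=-2, y=-2, z=1


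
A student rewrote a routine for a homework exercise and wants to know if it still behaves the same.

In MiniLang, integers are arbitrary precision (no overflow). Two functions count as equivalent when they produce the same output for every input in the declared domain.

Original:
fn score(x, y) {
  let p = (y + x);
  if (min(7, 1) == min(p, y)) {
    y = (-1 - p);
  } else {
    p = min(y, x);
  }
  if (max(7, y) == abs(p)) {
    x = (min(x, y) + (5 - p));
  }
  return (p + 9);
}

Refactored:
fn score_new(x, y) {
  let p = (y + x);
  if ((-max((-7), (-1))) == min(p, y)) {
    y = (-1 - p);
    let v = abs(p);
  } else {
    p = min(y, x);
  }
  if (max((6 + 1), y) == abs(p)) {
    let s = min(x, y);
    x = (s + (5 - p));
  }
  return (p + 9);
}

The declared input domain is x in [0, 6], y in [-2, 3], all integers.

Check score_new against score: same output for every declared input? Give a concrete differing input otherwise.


The two versions differ — the changes include min/max/abs usage differs, and constant usage differs, and local variable names differ, and statement counts differ, and arithmetic usage differs.
Spot check at x=5, y=-1 — score: p becomes 4; next (min(7, 1) == min(p, y)) evaluates to false; next p becomes -1; next (max(7, y) == abs(p)) evaluates to false; next final value 8. score_new: p becomes 4; next ((-max((-7), (-1))) == min(p, y)) evaluates to false; next p becomes -1; next (max((6 + 1), y) == abs(p)) evaluates to false; next final value 8. Both give 8.
Every one of the 42 inputs gives matching results.
verdict: equivalent


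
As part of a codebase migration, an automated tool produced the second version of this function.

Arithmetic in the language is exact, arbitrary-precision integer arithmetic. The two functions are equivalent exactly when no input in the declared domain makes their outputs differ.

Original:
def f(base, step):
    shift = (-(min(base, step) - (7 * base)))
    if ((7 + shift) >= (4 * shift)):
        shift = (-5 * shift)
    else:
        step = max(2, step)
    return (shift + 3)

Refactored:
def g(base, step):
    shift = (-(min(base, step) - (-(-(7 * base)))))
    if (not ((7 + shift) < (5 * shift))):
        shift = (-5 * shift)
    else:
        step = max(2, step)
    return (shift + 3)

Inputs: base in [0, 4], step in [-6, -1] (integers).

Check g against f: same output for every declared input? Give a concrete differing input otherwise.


Evaluate both at base=0, step=-2.
f: shift=2, then ((7 + shift) >= (4 * shift)) is true, then shift=-10, then returns -7
g: shift=2, then (not ((7 + shift) < (5 * shift))) is false, then step=2, then returns 5
-7 != 5, so the rewrite changes behavior.
verdict: not equivalent; witness: base=0, step=-2


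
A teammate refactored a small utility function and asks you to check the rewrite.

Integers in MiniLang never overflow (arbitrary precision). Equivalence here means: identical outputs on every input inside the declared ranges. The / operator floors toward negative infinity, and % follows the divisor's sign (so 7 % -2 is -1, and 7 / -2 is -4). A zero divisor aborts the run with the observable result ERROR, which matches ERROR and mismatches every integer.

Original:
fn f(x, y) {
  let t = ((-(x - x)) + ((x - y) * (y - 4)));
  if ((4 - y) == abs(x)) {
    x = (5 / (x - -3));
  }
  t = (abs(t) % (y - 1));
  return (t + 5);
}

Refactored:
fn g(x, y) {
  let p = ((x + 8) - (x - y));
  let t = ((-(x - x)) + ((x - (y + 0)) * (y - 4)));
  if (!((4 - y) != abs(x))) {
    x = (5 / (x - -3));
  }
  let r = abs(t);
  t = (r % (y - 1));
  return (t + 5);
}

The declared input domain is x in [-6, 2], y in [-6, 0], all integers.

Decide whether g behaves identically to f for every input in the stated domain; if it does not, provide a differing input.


Comparing the listings, the differences include: statement counts differ; comparison usage differs; local variable names differ; constant usage differs; boolean connective usage differs; arithmetic usage differs.
Spot check at x=2, y=-1 — f: t=-15, then ((4 - y) == abs(x)) is false, then t=-1, then returns 4. g: p=7, then t=-15, then (!((4 - y) != abs(x))) is false, then r=15, then t=-1, then returns 4. Both give 4.
Checked all 63 inputs in the declared domain: the outputs agree on every one.
verdict: equivalent


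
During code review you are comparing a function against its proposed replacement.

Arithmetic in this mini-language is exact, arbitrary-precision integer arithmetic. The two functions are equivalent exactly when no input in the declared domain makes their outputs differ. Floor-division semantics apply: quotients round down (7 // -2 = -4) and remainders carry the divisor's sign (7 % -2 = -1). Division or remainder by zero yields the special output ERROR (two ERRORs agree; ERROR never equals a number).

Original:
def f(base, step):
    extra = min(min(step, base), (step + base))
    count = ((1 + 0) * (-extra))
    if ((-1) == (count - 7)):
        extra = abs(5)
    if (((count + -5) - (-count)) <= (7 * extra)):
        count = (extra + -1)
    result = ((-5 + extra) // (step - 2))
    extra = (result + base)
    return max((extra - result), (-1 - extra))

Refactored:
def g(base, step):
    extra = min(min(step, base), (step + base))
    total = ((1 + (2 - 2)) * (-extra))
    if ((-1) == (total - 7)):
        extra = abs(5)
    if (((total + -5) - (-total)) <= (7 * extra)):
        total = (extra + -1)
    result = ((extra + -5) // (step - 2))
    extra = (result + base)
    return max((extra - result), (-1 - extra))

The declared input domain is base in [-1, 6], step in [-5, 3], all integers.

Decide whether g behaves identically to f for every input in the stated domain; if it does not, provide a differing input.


Reading the diff, among the changes: constant usage differs; and local variable names differ; and arithmetic usage differs.
Tracing base=2, step=-5: f: extra = -5; count = 5; ((-1) == (count - 7)) -> false; (((count + -5) - (-count)) <= (7 * extra)) -> false; result = 1; extra = 3; return 2 | g: extra = -5; total = 5; ((-1) == (total - 7)) -> false; (((total + -5) - (-total)) <= (7 * extra)) -> false; result = 1; extra = 3; return 2 — matching result 2.
Every one of the 72 inputs gives matching results.
verdict: equivalent


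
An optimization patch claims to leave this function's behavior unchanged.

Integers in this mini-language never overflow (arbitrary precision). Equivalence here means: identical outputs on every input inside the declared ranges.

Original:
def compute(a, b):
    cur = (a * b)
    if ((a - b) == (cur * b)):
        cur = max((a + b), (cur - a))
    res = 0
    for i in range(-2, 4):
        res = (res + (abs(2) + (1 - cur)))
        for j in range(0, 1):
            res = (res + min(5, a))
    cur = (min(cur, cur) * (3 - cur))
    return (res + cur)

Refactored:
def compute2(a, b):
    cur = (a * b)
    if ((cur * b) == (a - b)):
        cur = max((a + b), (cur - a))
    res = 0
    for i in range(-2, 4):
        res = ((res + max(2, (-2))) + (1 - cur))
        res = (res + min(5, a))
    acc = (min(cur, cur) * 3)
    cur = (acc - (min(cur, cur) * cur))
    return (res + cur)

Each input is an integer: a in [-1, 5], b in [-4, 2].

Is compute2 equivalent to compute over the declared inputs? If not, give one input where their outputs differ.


The two are interchangeable: local variable names differ, plus constant usage differs, plus arithmetic usage differs, plus loop structure differs, plus min/max/abs usage differs, and every declared input agrees.
Tracing a=5, b=1: compute: cur = 5; ((a - b) == (cur * b)) -> false; res = 0; [i=-2]; res = -2; [j=0]; res = 3; [i=-1]; res = 1; [j=0]; res = 6; [i=0]; res = 4; [j=0]; res = 9; [i=1]; res = 7; [j=0]; res = 12; [i=2]; res = 10; [j=0]; res = 15; [i=3]; res = 13; [j=0]; res = 18; cur = -10; return 8 | compute2: cur = 5; ((cur * b) == (a - b)) -> false; res = 0; [i=-2]; res = -2; res = 3; [i=-1]; res = 1; res = 6; [i=0]; res = 4; res = 9; [i=1]; res = 7; res = 12; [i=2]; res = 10; res = 15; [i=3]; res = 13; res = 18; acc = 15; cur = -10; return 8 — matching result 8.
An exhaustive pass over the 49 declared inputs shows identical outputs.
verdict: equivalent


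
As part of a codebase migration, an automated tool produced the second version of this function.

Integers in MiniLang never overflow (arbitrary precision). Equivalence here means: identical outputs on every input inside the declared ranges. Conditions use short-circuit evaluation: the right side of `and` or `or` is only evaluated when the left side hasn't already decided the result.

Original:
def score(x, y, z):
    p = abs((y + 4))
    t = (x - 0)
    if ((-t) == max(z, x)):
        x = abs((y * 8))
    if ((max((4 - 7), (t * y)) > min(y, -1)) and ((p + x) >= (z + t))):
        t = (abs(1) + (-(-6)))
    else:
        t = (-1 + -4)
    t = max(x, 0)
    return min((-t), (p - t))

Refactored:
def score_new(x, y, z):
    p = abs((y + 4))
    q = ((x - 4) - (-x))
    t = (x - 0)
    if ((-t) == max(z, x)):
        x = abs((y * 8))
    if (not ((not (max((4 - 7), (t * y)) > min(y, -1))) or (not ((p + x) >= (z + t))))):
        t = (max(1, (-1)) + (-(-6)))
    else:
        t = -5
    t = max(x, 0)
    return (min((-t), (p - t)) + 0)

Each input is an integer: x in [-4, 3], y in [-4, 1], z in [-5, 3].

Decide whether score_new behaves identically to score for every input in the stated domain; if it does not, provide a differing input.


Side by side, the visible changes include: constant usage differs; statement counts differ; boolean connective usage differs; arithmetic usage differs; local variable names differ; min/max/abs usage differs.
Tracing x=-1, y=0, z=0: score: p=4, then t=-1, then ((-t) == max(z, x)) is false, then ((max((4 - 7), (t * y)) > min(y, -1)) and ((p + x) >= (z + t))) is true, then t=7, then t=0, then returns 0 | score_new: p=4, then q=-6, then t=-1, then ((-t) == max(z, x)) is false, then (not ((not (max((4 - 7), (t * y)) > min(y, -1))) or (not ((p + x) >= (z + t))))) is true, then t=7, then t=0, then returns 0 — matching result 0.
Every one of the 432 inputs gives matching results.
verdict: equivalent


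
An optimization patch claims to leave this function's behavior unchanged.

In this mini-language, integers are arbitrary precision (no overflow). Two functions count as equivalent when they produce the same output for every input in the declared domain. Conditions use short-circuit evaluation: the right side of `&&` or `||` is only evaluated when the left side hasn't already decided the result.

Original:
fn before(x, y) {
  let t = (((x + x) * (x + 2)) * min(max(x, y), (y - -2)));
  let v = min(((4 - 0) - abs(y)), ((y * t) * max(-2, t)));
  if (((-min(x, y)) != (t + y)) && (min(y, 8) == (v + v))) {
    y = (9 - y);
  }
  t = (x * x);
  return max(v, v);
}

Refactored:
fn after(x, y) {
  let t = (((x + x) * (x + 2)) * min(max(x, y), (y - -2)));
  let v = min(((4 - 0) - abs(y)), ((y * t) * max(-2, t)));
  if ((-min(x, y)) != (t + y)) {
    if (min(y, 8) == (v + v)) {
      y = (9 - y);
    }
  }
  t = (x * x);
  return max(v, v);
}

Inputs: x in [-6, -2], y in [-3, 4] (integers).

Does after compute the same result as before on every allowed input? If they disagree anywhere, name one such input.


Equivalent — the differences include branching structure differs, plus boolean connective usage differs, plus statement counts differ, yet no declared input distinguishes the two.
As a probe, take x=-2, y=-3: before runs t = 0; v = 0; (((-min(x, y)) != (t + y)) && (min(y, 8) == (v + v))) -> false; t = 4; return 0; after runs t = 0; v = 0; ((-min(x, y)) != (t + y)) -> true; (min(y, 8) == (v + v)) -> false; t = 4; return 0; both end at 0.
Every one of the 40 inputs gives matching results.
verdict: equivalent


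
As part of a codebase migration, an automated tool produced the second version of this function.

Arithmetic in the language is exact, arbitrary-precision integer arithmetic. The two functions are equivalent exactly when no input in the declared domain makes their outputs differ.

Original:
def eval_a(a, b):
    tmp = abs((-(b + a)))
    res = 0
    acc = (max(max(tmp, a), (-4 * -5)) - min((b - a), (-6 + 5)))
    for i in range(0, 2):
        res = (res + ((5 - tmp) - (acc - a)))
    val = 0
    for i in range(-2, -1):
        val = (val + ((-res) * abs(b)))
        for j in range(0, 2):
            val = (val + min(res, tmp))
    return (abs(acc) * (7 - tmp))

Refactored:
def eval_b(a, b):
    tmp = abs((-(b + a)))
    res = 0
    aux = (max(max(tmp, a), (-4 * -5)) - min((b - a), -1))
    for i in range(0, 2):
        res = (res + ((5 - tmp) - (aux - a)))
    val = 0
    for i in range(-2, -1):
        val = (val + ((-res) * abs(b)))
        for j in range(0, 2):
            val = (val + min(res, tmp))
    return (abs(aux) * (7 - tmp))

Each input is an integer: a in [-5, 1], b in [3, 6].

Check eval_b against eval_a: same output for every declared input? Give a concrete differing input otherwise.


Comparing the listings, the differences include: arithmetic usage differs, and constant usage differs, and local variable names differ.
Spot check at a=-4, b=6 — eval_a: tmp becomes 2; next res becomes 0; next acc becomes 21; next at i=0:; next res becomes -22; next at i=1:; next res becomes -44; next val becomes 0; next at i=-2:; next val becomes 264; next at j=0:; next val becomes 220; next at j=1:; next val becomes 176; next final value 105. eval_b: tmp becomes 2; next res becomes 0; next aux becomes 21; next at i=0:; next res becomes -22; next at i=1:; next res becomes -44; next val becomes 0; next at i=-2:; next val becomes 264; next at j=0:; next val becomes 220; next at j=1:; next val becomes 176; next final value 105. Both give 105.
Checked all 28 inputs in the declared domain: the outputs agree on every one.
verdict: equivalent


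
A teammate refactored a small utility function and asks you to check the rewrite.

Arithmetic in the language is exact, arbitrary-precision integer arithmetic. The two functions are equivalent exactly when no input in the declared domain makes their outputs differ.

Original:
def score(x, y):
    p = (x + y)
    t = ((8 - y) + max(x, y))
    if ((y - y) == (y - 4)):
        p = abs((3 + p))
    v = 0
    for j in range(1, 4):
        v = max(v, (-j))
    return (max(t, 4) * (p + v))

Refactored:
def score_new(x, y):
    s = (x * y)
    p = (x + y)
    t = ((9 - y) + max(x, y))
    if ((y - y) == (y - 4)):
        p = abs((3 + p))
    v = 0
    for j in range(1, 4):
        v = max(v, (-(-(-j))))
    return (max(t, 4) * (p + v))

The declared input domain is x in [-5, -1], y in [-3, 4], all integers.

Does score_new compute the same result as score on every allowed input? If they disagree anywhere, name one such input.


At x=-5, y=-3: score gives -64, score_new gives -72.
verdict: not equivalent; witness: x=-5, y=-3


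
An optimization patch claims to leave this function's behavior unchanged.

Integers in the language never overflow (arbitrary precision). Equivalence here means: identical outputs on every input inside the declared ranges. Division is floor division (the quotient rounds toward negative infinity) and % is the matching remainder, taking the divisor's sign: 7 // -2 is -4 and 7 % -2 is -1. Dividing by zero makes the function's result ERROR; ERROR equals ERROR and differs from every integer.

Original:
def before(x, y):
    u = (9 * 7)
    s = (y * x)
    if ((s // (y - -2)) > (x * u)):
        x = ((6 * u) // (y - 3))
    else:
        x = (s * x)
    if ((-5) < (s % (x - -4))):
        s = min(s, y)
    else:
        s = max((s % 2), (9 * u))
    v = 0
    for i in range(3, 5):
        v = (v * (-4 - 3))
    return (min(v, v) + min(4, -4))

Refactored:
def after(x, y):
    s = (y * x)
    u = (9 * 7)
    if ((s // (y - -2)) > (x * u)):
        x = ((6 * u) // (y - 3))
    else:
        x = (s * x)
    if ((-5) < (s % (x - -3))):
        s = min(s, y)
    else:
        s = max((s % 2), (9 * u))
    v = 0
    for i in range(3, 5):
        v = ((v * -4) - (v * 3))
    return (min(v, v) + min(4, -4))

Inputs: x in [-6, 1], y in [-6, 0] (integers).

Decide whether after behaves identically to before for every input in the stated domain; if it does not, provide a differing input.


Try x=1, y=-4.
before: u becomes 63; next s becomes -4; next ((s // (y - -2)) > (x * u)) evaluates to false; next x becomes -4; next hits division by zero so the output is ERROR
after: s becomes -4; next u becomes 63; next ((s // (y - -2)) > (x * u)) evaluates to false; next x becomes -4; next ((-5) < (s % (x - -3))) evaluates to true; next s becomes -4; next v becomes 0; next at i=3:; next v becomes 0; next at i=4:; next v becomes 0; next final value -4
ERROR against -4: the behavior changed.
verdict: not equivalent; witness: x=1, y=-4


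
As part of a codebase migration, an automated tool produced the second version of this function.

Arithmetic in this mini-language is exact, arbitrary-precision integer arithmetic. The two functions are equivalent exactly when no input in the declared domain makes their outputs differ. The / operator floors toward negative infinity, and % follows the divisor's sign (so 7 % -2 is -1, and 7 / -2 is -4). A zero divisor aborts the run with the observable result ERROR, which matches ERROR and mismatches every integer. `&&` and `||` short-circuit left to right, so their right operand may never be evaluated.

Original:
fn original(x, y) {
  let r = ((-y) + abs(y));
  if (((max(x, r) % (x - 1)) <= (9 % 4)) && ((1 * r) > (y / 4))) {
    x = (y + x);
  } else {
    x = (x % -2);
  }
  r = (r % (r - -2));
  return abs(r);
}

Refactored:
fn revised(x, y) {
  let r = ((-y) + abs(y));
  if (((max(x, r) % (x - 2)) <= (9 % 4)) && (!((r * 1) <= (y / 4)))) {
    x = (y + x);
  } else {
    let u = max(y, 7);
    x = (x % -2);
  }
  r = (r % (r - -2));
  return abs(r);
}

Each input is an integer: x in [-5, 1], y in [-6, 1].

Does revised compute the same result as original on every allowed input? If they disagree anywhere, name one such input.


Input x=1, y=-6: ERROR from original versus 12 from revised.
verdict: not equivalent; witness: x=1, y=-6


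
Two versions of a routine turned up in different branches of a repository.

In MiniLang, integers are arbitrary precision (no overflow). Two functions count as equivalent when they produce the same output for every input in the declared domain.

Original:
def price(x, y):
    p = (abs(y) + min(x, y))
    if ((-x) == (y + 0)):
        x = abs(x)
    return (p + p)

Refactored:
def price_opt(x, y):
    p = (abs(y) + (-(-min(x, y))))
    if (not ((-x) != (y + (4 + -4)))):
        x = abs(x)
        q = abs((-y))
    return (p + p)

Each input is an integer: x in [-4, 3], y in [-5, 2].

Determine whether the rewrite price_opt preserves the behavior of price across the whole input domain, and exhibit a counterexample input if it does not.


The two are interchangeable: min/max/abs usage differs; local variable names differ; comparison usage differs; arithmetic usage differs; boolean connective usage differs; constant usage differs; statement counts differ, and every declared input agrees.
One worked example (x=3, y=2) — price: p becomes 4; next ((-x) == (y + 0)) evaluates to false; next final value 8; price_opt: p becomes 4; next (not ((-x) != (y + (4 + -4)))) evaluates to false; next final value 8; agreement on 8.
An exhaustive pass over the 64 declared inputs shows identical outputs.
verdict: equivalent


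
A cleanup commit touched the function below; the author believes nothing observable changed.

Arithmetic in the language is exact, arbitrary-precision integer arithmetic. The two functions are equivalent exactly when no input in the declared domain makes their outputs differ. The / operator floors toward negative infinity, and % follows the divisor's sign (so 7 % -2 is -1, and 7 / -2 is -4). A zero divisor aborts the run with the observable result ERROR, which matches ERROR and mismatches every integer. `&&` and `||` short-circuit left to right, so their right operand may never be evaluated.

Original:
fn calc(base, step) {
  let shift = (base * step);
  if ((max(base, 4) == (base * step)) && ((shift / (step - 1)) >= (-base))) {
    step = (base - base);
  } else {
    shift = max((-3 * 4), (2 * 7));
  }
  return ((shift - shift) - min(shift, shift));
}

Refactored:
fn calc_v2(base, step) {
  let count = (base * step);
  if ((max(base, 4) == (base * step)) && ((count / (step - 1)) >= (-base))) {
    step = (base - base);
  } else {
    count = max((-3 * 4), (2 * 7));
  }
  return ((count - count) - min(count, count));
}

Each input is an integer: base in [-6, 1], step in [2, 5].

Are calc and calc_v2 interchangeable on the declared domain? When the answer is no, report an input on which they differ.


Reading the diff, among the changes: local variable names differ.
Spot check at base=-4, step=4 — calc: shift = -16; ((max(base, 4) == (base * step)) && ((shift / (step - 1)) >= (-base))) -> false; shift = 14; return -14. calc_v2: count = -16; ((max(base, 4) == (base * step)) && ((count / (step - 1)) >= (-base))) -> false; count = 14; return -14. Both give -14.
Checked all 32 inputs in the declared domain: the outputs agree on every one.
verdict: equivalent


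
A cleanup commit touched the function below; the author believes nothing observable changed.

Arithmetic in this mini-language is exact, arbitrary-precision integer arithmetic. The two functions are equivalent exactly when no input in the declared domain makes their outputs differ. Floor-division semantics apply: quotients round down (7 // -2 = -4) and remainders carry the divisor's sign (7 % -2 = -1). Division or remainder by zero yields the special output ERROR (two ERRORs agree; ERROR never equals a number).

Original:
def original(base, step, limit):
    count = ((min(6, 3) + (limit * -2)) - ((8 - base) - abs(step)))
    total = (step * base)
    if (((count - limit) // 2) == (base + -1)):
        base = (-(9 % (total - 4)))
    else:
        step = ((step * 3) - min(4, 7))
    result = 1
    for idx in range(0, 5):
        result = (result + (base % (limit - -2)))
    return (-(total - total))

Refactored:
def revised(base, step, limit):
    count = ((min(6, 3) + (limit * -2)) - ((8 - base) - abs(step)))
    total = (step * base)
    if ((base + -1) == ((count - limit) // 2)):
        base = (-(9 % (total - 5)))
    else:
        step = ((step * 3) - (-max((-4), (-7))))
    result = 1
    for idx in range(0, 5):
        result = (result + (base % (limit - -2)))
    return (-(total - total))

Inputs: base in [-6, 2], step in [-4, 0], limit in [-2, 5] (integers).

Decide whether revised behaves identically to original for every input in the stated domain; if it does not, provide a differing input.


Run the pair on base=-5, step=-1, limit=1.
original: count := -11 | total := 5 | (((count - limit) // 2) == (base + -1)): true | base := 0 | result := 1 | iter idx=0: | result := 1 | iter idx=1: | result := 1 | iter idx=2: | result := 1 | iter idx=3: | result := 1 | iter idx=4: | result := 1 | result 0
revised: count := -11 | total := 5 | ((base + -1) == ((count - limit) // 2)): true | divide-by-zero, output ERROR
0 and ERROR differ, so these are not the same function on this domain.
verdict: not equivalent; witness: base=-5, step=-1, limit=1


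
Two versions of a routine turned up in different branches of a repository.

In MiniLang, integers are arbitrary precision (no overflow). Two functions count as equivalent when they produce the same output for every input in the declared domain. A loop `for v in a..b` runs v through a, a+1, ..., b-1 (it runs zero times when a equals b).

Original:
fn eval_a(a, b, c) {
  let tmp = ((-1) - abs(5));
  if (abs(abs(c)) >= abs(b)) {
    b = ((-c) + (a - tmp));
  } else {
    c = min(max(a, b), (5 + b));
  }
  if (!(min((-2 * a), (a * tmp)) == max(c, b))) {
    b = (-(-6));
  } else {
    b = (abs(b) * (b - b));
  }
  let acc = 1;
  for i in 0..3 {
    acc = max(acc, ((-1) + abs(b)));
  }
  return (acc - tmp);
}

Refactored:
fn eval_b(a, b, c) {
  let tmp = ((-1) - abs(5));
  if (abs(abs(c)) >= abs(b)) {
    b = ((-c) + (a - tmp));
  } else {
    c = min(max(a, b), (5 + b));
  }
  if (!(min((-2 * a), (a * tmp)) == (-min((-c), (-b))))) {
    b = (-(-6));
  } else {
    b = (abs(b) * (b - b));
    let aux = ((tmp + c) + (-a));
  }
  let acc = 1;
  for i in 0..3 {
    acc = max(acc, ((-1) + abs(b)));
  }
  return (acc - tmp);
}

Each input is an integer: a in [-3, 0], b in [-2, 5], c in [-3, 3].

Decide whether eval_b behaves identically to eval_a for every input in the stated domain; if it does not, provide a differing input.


The diff adds an assignment to `aux` whose value nothing reads, which nothing downstream consumes.
One worked example (a=-2, b=5, c=-1) — eval_a: tmp := -6 | (abs(abs(c)) >= abs(b)): false | c := 5 | (!(min((-2 * a), (a * tmp)) == max(c, b))): true | b := 6 | acc := 1 | iter i=0: | acc := 5 | iter i=1: | acc := 5 | iter i=2: | acc := 5 | result 11; eval_b: tmp := -6 | (abs(abs(c)) >= abs(b)): false | c := 5 | (!(min((-2 * a), (a * tmp)) == (-min((-c), (-b))))): true | b := 6 | acc := 1 | iter i=0: | acc := 5 | iter i=1: | acc := 5 | iter i=2: | acc := 5 | result 11; agreement on 11.
Across all 224 domain points the two functions coincide.
verdict: equivalent


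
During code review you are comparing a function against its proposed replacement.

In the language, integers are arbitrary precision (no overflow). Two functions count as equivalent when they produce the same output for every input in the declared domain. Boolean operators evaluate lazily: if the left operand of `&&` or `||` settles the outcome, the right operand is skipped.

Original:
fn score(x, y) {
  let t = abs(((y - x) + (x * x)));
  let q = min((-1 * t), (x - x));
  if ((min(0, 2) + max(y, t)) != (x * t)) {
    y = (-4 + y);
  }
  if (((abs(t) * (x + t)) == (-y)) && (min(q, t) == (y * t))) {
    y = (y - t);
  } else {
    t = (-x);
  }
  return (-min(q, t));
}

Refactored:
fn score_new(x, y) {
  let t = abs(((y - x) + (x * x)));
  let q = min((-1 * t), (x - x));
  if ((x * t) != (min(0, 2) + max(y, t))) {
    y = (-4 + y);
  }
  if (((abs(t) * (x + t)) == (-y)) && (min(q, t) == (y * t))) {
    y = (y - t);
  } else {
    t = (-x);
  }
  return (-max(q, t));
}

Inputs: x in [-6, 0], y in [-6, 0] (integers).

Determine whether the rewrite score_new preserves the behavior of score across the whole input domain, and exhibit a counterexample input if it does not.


Not equivalent: x=-6, y=-6 separates them (36 vs -6).
score: t becomes 36; next q becomes -36; next ((min(0, 2) + max(y, t)) != (x * t)) evaluates to true; next y becomes -10; next (((abs(t) * (x + t)) == (-y)) && (min(q, t) == (y * t))) evaluates to false; next t becomes 6; next final value 36
score_new: t becomes 36; next q becomes -36; next ((x * t) != (min(0, 2) + max(y, t))) evaluates to true; next y becomes -10; next (((abs(t) * (x + t)) == (-y)) && (min(q, t) == (y * t))) evaluates to false; next t becomes 6; next final value -6
verdict: not equivalent; witness: x=-6, y=-6


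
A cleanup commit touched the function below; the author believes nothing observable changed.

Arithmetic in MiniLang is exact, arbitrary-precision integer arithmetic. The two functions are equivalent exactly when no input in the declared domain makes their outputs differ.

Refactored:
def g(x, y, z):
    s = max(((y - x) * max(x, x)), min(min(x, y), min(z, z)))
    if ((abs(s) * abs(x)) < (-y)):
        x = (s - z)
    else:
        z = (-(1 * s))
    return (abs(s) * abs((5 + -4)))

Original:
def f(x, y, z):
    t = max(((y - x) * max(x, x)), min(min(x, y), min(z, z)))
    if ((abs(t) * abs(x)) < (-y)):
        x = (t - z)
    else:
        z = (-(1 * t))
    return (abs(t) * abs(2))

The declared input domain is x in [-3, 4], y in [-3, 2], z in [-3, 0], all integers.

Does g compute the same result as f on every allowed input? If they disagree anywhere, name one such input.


These are not equivalent — on x=-3, y=-2, z=-3 the outputs split (6 vs 3).
f: t becomes -3; next ((abs(t) * abs(x)) < (-y)) evaluates to false; next z becomes 3; next final value 6
g: s becomes -3; next ((abs(s) * abs(x)) < (-y)) evaluates to false; next z becomes 3; next final value 3
verdict: not equivalent; witness: x=-3, y=-2, z=-3


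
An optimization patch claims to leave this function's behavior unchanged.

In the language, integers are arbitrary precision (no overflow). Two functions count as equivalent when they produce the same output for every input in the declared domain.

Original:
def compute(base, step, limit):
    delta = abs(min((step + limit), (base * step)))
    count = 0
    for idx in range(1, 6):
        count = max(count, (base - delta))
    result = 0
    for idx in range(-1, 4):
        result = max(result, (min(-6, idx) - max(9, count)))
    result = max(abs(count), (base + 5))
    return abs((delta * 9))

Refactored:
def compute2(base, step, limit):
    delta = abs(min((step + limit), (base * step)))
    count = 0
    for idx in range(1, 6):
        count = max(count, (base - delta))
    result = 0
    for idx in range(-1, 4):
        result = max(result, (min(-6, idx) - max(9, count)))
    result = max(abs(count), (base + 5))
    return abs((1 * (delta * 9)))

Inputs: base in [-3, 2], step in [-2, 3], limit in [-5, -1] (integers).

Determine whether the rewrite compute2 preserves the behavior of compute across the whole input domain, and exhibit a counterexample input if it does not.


Although constant usage differs; also arithmetic usage differs, 180/180 inputs agree.
verdict: equivalent


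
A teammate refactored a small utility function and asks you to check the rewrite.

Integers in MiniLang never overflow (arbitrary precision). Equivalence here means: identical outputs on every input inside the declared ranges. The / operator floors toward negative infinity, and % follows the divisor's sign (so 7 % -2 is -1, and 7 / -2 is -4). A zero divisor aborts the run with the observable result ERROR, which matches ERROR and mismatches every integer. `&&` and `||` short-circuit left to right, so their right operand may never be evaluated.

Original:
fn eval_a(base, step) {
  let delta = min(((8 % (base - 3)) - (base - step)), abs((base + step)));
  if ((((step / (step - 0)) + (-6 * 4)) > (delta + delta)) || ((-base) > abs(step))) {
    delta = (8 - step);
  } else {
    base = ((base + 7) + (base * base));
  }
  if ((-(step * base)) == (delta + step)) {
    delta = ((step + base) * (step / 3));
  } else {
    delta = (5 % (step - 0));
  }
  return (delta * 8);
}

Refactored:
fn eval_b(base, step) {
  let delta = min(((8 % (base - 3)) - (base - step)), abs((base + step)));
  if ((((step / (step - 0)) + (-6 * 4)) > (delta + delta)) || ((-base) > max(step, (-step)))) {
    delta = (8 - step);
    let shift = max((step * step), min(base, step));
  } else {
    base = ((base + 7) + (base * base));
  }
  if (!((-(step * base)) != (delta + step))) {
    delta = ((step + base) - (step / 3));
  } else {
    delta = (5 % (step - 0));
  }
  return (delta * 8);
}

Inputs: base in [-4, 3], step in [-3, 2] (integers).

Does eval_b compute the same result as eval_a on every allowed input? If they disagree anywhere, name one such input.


Evaluate both at base=-4, step=2.
eval_a: delta=0, then ((((step / (step - 0)) + (-6 * 4)) > (delta + delta)) || ((-base) > abs(step))) is true, then delta=6, then ((-(step * base)) == (delta + step)) is true, then delta=0, then returns 0
eval_b: delta=0, then ((((step / (step - 0)) + (-6 * 4)) > (delta + delta)) || ((-base) > max(step, (-step)))) is true, then delta=6, then shift=4, then (!((-(step * base)) != (delta + step))) is true, then delta=-2, then returns -16
0 and -16 differ, so these are not the same function on this domain.
verdict: not equivalent; witness: base=-4, step=2


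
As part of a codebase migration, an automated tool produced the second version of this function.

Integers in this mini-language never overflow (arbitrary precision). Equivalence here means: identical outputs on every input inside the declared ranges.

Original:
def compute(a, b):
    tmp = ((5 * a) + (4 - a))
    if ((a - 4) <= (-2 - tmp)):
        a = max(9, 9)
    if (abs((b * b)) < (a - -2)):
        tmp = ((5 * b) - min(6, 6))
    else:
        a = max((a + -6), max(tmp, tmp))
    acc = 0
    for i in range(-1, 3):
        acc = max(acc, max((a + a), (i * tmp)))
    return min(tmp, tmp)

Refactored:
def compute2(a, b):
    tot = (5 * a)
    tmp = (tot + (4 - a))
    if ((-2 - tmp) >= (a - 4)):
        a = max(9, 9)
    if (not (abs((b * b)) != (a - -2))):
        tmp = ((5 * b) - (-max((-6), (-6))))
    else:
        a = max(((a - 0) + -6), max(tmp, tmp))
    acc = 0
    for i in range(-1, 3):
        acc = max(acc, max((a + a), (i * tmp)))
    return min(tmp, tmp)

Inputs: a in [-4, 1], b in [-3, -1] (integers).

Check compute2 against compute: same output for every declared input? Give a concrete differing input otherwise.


Try a=-4, b=-3.
compute: tmp = -12; ((a - 4) <= (-2 - tmp)) -> true; a = 9; (abs((b * b)) < (a - -2)) -> true; tmp = -21; acc = 0; [i=-1]; acc = 21; [i=0]; acc = 21; [i=1]; acc = 21; [i=2]; acc = 21; return -21
compute2: tot = -20; tmp = -12; ((-2 - tmp) >= (a - 4)) -> true; a = 9; (not (abs((b * b)) != (a - -2))) -> false; a = 3; acc = 0; [i=-1]; acc = 12; [i=0]; acc = 12; [i=1]; acc = 12; [i=2]; acc = 12; return -12
-21 against -12: the behavior changed.
verdict: not equivalent; witness: a=-4, b=-3


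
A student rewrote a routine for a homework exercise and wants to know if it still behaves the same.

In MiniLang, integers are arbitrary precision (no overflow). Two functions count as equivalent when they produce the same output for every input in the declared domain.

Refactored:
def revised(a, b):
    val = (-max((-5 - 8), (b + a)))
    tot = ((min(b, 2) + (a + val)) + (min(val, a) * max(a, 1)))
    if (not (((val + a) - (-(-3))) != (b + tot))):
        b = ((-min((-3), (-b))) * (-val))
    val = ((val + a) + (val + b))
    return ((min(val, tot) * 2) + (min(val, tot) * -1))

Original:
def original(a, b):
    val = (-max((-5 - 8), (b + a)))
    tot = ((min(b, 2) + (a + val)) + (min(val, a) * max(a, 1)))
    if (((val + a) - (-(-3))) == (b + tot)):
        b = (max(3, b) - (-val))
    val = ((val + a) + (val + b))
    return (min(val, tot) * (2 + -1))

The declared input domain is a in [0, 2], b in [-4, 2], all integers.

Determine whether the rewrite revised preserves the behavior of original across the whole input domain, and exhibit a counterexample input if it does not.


Not equivalent: a=1, b=-2 separates them (1 vs 0).
original: val = 1; tot = 1; (((val + a) - (-(-3))) == (b + tot)) -> true; b = 4; val = 7; return 1
revised: val = 1; tot = 1; (not (((val + a) - (-(-3))) != (b + tot))) -> true; b = -3; val = 0; return 0
verdict: not equivalent; witness: a=1, b=-2


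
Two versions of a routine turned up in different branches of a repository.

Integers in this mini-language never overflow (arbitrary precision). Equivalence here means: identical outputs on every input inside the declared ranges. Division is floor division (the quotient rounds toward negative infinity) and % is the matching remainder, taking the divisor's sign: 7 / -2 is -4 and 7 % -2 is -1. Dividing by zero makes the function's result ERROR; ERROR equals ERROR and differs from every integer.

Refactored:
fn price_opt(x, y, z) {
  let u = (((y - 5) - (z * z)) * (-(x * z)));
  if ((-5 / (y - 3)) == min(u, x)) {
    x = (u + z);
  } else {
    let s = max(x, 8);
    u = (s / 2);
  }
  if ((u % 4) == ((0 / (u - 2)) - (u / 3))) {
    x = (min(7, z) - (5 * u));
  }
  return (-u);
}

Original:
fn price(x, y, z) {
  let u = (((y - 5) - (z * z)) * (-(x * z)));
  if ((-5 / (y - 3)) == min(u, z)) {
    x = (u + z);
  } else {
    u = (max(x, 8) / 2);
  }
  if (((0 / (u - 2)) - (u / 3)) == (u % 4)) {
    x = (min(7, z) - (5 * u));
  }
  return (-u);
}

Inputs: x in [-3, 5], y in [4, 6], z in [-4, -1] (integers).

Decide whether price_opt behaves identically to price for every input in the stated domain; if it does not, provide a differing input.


Consider the input x=-3, y=5, z=-4.
price: u becomes 192; next ((-5 / (y - 3)) == min(u, z)) evaluates to false; next u becomes 4; next (((0 / (u - 2)) - (u / 3)) == (u % 4)) evaluates to false; next final value -4
price_opt: u becomes 192; next ((-5 / (y - 3)) == min(u, x)) evaluates to true; next x becomes 188; next ((u % 4) == ((0 / (u - 2)) - (u / 3))) evaluates to false; next final value -192
-4 != -192, so the rewrite changes behavior.
verdict: not equivalent; witness: x=-3, y=5, z=-4
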